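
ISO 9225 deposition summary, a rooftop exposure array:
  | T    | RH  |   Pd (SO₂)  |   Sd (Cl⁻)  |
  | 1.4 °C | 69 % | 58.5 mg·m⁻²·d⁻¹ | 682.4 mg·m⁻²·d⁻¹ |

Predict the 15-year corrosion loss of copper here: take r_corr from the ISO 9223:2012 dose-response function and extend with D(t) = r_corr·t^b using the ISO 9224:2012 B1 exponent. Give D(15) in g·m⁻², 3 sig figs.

D(15) = 58.3 g·m⁻²

copper: f(T) = +0.126·(T−10) [T≤10 °C] = -1.0836
  SO₂ term: 0.0053·58.5^0.26·exp(0.059·69-1.0836) = 0.3028
  Sd branch = 0.01025·Sd^0.27·e^(0.036·RH+0.049·T) = 0.7665 μm/a
  sum: 0.3028 + 0.7665 → r_corr = 1.069 μm/a
ISO 9224: D(t) = r_corr · t^b with b = 0.667 (copper, B1)
  D(15) = 1.069 × 15^0.667 = 1.069 × 6.088 = 6.509 μm
  Mass loss = 6.509 μm × 8.96 g/cm³ = 58.32 g·m⁻²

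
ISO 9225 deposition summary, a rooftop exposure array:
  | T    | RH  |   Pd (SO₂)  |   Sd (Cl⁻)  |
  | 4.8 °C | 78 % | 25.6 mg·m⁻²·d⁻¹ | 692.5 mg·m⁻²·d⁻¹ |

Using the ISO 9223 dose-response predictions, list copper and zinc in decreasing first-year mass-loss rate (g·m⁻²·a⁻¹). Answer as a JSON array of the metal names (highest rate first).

["zinc", "copper"]

copper: T≤10 °C ⇒ hinge +0.126·(4.8−10) = -0.6552
  SO₂ term: 0.0053·25.6^0.26·exp(0.059·78-0.6552) = 0.6375
  Sd branch = 0.01025·Sd^0.27·e^(0.036·RH+0.049·T) = 1.257 μm/a
  r_corr = 0.6375 + 1.257 = 1.894 μm/a
  mass loss = 1.894 μm/a × 8.96 g/cm³ = 16.97 g·m⁻²·a⁻¹
zinc: T≤10 °C ⇒ hinge +0.038·(4.8−10) = -0.1976
  SO₂ term: 0.0129·25.6^0.44·exp(0.046·78-0.1976) = 1.595
  Sd branch = 0.0175·Sd^0.57·e^(0.008·RH+0.085·T) = 2.043 μm/a
  r_corr = 1.595 + 2.043 = 3.638 μm/a
  mass loss = 3.638 μm/a × 7.14 g/cm³ = 25.97 g·m⁻²·a⁻¹
Ordering by g·m⁻²·a⁻¹: zinc (26) > copper (17)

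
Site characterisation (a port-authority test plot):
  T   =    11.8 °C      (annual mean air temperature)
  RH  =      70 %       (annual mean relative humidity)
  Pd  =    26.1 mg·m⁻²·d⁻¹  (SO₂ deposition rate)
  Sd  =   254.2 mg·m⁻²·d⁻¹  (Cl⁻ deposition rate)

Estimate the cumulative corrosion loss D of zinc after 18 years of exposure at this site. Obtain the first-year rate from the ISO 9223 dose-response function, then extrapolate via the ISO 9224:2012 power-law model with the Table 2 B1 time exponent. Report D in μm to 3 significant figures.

D(18) = 33.1 μm

zinc: T>10 °C ⇒ hinge -0.071·(11.8−10) = -0.1278
  sulphur-dioxide contribution → 1.194 μm/a
  chloride contribution → 1.962 μm/a
  total first-year rate 3.156 μm/a
Power-law: D(18) = r_corr · 18^0.813
  D(18) = 3.156 × 18^0.813 = 3.156 × 10.48 = 33.09 μm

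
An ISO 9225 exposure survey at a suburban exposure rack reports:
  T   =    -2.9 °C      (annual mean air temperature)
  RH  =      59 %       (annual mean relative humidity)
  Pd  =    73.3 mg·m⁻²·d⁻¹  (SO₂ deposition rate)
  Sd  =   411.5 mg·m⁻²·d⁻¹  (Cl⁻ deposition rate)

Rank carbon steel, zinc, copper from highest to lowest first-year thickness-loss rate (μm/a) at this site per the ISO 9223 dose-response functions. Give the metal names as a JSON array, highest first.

["carbon steel", "zinc", "copper"]

carbon steel: f(T) = +0.150·(T−10) [T≤10 °C] = -1.9350
  sulphur-dioxide contribution → 7.761 μm/a
  chloride contribution → 26.59 μm/a
  ⇒ r_corr(carbon steel) = 34.35 μm/a
zinc: temperature factor f = +0.038·(-12.9) = -0.4902
  sulphur-dioxide contribution → 0.7889 μm/a
  chloride contribution → 0.6779 μm/a
  ⇒ r_corr(zinc) = 1.467 μm/a
copper: temperature factor f = +0.126·(-12.9) = -1.6254
  sulphur-dioxide contribution → 0.1035 μm/a
  chloride contribution → 0.3779 μm/a
  total first-year rate 0.4814 μm/a
Ordering by μm/a: carbon steel (34.4) > zinc (1.47) > copper (0.481)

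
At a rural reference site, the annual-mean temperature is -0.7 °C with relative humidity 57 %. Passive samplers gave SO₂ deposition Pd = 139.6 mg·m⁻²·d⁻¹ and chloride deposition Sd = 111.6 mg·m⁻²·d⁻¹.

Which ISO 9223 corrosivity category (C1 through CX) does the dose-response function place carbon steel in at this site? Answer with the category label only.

C3

carbon steel: f(T) = +0.150·(T−10) [T≤10 °C] = -1.6050
  sulphur-dioxide contribution → 14.5 μm/a
  chloride contribution → 12.1 μm/a
  total first-year rate 26.6 μm/a
Category bounds: 25…50 μm/a bracket r_corr ⇒ C3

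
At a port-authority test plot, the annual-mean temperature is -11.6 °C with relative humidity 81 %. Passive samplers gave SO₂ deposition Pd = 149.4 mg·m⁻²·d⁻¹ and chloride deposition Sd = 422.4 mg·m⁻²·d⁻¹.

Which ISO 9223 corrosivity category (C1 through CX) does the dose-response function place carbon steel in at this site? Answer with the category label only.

C3

carbon steel: T≤10 °C ⇒ hinge +0.150·(-11.6−10) = -3.2400
  sulphur-dioxide contribution → 4.732 μm/a
  chloride contribution → 39.44 μm/a
  total first-year rate 44.17 μm/a
44.2 μm/a falls in (25, 50] for carbon steel → category C3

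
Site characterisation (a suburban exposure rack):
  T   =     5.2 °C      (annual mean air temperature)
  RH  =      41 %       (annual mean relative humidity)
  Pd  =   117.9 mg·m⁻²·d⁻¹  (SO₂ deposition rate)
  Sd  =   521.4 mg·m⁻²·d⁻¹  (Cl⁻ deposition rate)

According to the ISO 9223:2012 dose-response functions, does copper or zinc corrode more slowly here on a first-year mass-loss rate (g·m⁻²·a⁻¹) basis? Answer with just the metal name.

copper: temperature factor f = +0.126·(-4.8) = -0.6048
  SO₂ term: 0.0053·117.9^0.26·exp(0.059·41-0.6048) = 0.1124
  Cl⁻ term: 0.01025·521.4^0.27·exp(0.036·41+0.049·5.2) = 0.3134
  sum: 0.1124 + 0.3134 → r_corr = 0.4258 μm/a
  mass loss = 0.4258 μm/a × 8.96 g/cm³ = 3.815 g·m⁻²·a⁻¹
zinc: T≤10 °C ⇒ hinge +0.038·(5.2−10) = -0.1824
  SO₂ term: 0.0129·117.9^0.44·exp(0.046·41-0.1824) = 0.578
  Sd branch = 0.0175·Sd^0.57·e^(0.008·RH+0.085·T) = 1.337 μm/a
  sum: 0.578 + 1.337 → r_corr = 1.915 μm/a
  mass loss = 1.915 μm/a × 7.14 g/cm³ = 13.68 g·m⁻²·a⁻¹
Ordering by g·m⁻²·a⁻¹: zinc (13.7) > copper (3.81)

copper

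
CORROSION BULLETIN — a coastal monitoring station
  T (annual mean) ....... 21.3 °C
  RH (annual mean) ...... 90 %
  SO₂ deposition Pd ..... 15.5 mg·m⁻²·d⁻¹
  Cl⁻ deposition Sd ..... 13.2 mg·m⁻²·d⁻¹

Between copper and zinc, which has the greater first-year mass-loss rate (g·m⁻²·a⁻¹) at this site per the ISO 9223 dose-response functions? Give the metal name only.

copper

copper: temperature factor f = -0.080·(11.3) = -0.9040
  Pd branch = 0.0053·Pd^0.26·e^(0.059·RH+f) = 0.8857 μm/a
  Sd branch = 0.01025·Sd^0.27·e^(0.036·RH+0.049·T) = 1.492 μm/a
  sum: 0.8857 + 1.492 → r_corr = 2.377 μm/a
  mass loss = 2.377 μm/a × 8.96 g/cm³ = 21.3 g·m⁻²·a⁻¹
zinc: temperature factor f = -0.071·(11.3) = -0.8023
  SO₂ term: 0.0129·15.5^0.44·exp(0.046·90-0.8023) = 1.213
  Sd branch = 0.0175·Sd^0.57·e^(0.008·RH+0.085·T) = 0.9566 μm/a
  r_corr = 1.213 + 0.9566 = 2.17 μm/a
  mass loss = 2.17 μm/a × 7.14 g/cm³ = 15.49 g·m⁻²·a⁻¹
Ordering by g·m⁻²·a⁻¹: copper (21.3) > zinc (15.5)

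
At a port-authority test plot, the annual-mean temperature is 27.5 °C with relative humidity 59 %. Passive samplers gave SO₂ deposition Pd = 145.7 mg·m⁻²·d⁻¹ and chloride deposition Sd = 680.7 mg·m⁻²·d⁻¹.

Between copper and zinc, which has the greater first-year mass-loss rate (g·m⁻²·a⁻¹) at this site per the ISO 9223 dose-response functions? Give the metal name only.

zinc

copper: f(T) = -0.080·(T−10) [T>10 °C] = -1.4000
  SO₂ term: 0.0053·145.7^0.26·exp(0.059·59-1.4000) = 0.1551
  Sd branch = 0.01025·Sd^0.27·e^(0.036·RH+0.049·T) = 1.92 μm/a
  sum: 0.1551 + 1.92 → r_corr = 2.075 μm/a
  mass loss = 2.075 μm/a × 8.96 g/cm³ = 18.59 g·m⁻²·a⁻¹
zinc: f(T) = -0.071·(T−10) [T>10 °C] = -1.2425
  Pd branch = 0.0129·Pd^0.44·e^(0.046·RH+f) = 0.503 μm/a
  Sd branch = 0.0175·Sd^0.57·e^(0.008·RH+0.085·T) = 11.97 μm/a
  r_corr = 0.503 + 11.97 = 12.47 μm/a
  mass loss = 12.47 μm/a × 7.14 g/cm³ = 89.03 g·m⁻²·a⁻¹
Ordering by g·m⁻²·a⁻¹: zinc (89) > copper (18.6)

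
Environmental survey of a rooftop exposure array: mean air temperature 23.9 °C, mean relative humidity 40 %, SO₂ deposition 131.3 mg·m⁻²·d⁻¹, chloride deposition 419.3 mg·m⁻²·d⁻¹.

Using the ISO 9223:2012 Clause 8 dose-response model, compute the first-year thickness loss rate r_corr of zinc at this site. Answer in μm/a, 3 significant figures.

zinc: f(T) = -0.071·(T−10) [T>10 °C] = -0.9869
  Pd branch = 0.0129·Pd^0.44·e^(0.046·RH+f) = 0.2589 μm/a
  Cl⁻ term: 0.0175·419.3^0.57·exp(0.008·40+0.085·23.9) = 5.743
  sum: 0.2589 + 5.743 → r_corr = 6.002 μm/a

r_corr = 6.00 μm/a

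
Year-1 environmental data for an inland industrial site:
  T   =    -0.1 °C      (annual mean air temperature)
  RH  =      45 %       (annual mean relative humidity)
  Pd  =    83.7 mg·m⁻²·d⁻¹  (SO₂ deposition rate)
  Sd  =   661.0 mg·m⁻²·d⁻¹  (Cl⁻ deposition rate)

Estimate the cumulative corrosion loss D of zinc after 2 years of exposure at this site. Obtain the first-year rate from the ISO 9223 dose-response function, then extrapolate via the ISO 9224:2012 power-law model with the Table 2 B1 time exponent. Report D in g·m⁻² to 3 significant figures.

D(2) = 18.8 g·m⁻²

zinc: T≤10 °C ⇒ hinge +0.038·(-0.1−10) = -0.3838
  SO₂ term: 0.0129·83.7^0.44·exp(0.046·45-0.3838) = 0.4885
  Cl⁻ term: 0.0175·661.0^0.57·exp(0.008·45+0.085·-0.1) = 1.007
  sum: 0.4885 + 1.007 → r_corr = 1.496 μm/a
ISO 9224: D(t) = r_corr · t^b with b = 0.813 (zinc, B1)
  D(2) = 1.496 × 2^0.813 = 1.496 × 1.757 = 2.628 μm
  Mass loss = 2.628 μm × 7.14 g/cm³ = 18.77 g·m⁻²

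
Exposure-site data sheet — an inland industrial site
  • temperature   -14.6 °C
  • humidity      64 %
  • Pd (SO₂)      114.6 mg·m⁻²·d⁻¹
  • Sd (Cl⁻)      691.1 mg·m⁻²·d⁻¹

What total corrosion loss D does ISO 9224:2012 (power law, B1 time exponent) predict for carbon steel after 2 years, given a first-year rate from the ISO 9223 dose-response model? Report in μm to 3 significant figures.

D(2) = 41.6 μm

carbon steel: f(T) = +0.150·(T−10) [T≤10 °C] = -3.6900
  SO₂ term: 1.77·114.6^0.52·exp(0.02·64-3.6900) = 1.871
  Cl⁻ term: 0.102·691.1^0.62·exp(0.033·64+0.04·-14.6) = 27.08
  sum: 1.871 + 27.08 → r_corr = 28.96 μm/a
Power-law: D(2) = r_corr · 2^0.523
  D(2) = 28.96 × 2^0.523 = 28.96 × 1.437 = 41.61 μm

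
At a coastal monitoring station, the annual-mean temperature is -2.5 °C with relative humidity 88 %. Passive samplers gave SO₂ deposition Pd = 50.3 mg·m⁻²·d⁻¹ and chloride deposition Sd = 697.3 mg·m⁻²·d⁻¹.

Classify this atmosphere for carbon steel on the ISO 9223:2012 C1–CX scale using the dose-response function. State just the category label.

C5

carbon steel: T≤10 °C ⇒ hinge +0.150·(-2.5−10) = -1.8750
  SO₂ term: 1.77·50.3^0.52·exp(0.02·88-1.8750) = 12.1
  Sd branch = 0.102·Sd^0.62·e^(0.033·RH+0.04·T) = 97.56 μm/a
  r_corr = 12.1 + 97.56 = 109.7 μm/a
ISO 9223 Table 2 (carbon steel): 80 < 110 ≤ 200 μm/a ⇒ C5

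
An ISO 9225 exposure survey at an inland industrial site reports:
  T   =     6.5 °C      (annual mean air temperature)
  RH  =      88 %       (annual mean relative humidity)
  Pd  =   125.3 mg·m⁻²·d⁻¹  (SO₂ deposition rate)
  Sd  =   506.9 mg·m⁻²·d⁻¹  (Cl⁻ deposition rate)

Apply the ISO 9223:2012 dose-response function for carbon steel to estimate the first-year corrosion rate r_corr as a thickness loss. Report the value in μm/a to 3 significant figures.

r_corr = 190 μm/a

carbon steel: f(T) = +0.150·(T−10) [T≤10 °C] = -0.5250
  Pd branch = 1.77·Pd^0.52·e^(0.02·RH+f) = 75.03 μm/a
  Sd branch = 0.102·Sd^0.62·e^(0.033·RH+0.04·T) = 114.8 μm/a
  sum: 75.03 + 114.8 → r_corr = 189.8 μm/a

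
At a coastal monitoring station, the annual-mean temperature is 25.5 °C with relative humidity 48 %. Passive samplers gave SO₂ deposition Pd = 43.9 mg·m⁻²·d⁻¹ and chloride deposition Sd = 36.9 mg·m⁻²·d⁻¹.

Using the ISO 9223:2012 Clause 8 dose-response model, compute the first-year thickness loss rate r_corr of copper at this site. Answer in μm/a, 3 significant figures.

r_corr = 0.603 μm/a

copper: f(T) = -0.080·(T−10) [T>10 °C] = -1.2400
  Pd branch = 0.0053·Pd^0.26·e^(0.059·RH+f) = 0.06962 μm/a
  Sd branch = 0.01025·Sd^0.27·e^(0.036·RH+0.049·T) = 0.5333 μm/a
  r_corr = 0.06962 + 0.5333 = 0.6029 μm/a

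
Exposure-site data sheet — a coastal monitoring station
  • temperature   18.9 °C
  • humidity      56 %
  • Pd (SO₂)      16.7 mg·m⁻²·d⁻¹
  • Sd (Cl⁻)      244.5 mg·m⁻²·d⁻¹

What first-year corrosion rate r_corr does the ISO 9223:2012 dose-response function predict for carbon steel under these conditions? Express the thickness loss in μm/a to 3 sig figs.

r_corr = 56.2 μm/a

carbon steel: T>10 °C ⇒ hinge -0.054·(18.9−10) = -0.4806
  SO₂ term: 1.77·16.7^0.52·exp(0.02·56-0.4806) = 14.5
  Cl⁻ term: 0.102·244.5^0.62·exp(0.033·56+0.04·18.9) = 41.71
  sum: 14.5 + 41.71 → r_corr = 56.21 μm/a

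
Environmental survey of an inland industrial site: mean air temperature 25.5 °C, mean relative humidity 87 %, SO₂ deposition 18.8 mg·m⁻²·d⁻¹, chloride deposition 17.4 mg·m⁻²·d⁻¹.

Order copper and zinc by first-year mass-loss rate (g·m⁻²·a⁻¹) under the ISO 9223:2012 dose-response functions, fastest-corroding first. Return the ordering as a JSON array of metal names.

copper: T>10 °C ⇒ hinge -0.080·(25.5−10) = -1.2400
  sulphur-dioxide contribution → 0.5575 μm/a
  chloride contribution → 1.772 μm/a
  total first-year rate 2.33 μm/a
  mass loss = 2.33 μm/a × 8.96 g/cm³ = 20.88 g·m⁻²·a⁻¹
zinc: T>10 °C ⇒ hinge -0.071·(25.5−10) = -1.1005
  sulphur-dioxide contribution → 0.8537 μm/a
  chloride contribution → 1.562 μm/a
  total first-year rate 2.416 μm/a
  mass loss = 2.416 μm/a × 7.14 g/cm³ = 17.25 g·m⁻²·a⁻¹
Ordering by g·m⁻²·a⁻¹: copper (20.9) > zinc (17.3)

["copper", "zinc"]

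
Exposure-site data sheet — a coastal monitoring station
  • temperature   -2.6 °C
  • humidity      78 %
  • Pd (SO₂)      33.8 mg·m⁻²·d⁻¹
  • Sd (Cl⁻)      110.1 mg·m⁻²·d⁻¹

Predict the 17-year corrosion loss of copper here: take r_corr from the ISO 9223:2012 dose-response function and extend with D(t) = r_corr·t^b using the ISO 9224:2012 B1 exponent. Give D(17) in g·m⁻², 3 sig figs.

D(17) = 47.6 g·m⁻²

copper: temperature factor f = +0.126·(-12.6) = -1.5876
  SO₂ term: 0.0053·33.8^0.26·exp(0.059·78-1.5876) = 0.2697
  Cl⁻ term: 0.01025·110.1^0.27·exp(0.036·78+0.049·-2.6) = 0.5323
  sum: 0.2697 + 0.5323 → r_corr = 0.8021 μm/a
Long-term exponent b (ISO 9224 Table 2, B1) = 0.667
  D(17) = 0.8021 × 17^0.667 = 0.8021 × 6.618 = 5.308 μm
  Mass loss = 5.308 μm × 8.96 g/cm³ = 47.56 g·m⁻²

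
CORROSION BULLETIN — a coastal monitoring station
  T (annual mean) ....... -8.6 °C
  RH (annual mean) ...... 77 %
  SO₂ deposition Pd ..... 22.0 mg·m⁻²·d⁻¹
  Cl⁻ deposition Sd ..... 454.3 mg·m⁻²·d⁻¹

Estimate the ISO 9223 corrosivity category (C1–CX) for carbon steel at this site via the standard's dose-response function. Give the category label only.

carbon steel: T≤10 °C ⇒ hinge +0.150·(-8.6−10) = -2.7900
  Pd branch = 1.77·Pd^0.52·e^(0.02·RH+f) = 2.53 μm/a
  Sd branch = 0.102·Sd^0.62·e^(0.033·RH+0.04·T) = 40.77 μm/a
  r_corr = 2.53 + 40.77 = 43.3 μm/a
Category bounds: 25…50 μm/a bracket r_corr ⇒ C3

C3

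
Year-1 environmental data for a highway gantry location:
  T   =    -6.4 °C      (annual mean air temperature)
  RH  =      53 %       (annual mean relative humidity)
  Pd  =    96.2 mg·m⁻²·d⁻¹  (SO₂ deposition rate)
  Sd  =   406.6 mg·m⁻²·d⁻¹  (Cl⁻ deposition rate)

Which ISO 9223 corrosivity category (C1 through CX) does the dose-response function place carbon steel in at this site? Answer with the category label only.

carbon steel: f(T) = +0.150·(T−10) [T≤10 °C] = -2.4600
  sulphur-dioxide contribution → 4.69 μm/a
  chloride contribution → 18.82 μm/a
  ⇒ r_corr(carbon steel) = 23.51 μm/a
23.5 μm/a falls in (1.3, 25] for carbon steel → category C2

C2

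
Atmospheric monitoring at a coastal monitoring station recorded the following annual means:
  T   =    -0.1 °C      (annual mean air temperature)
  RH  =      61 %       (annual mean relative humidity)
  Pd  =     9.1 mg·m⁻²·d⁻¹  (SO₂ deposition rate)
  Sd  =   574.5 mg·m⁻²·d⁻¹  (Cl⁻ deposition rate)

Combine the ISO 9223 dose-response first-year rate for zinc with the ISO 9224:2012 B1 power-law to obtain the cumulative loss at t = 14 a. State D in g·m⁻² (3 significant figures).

zinc: T≤10 °C ⇒ hinge +0.038·(-0.1−10) = -0.3838
  SO₂ term: 0.0129·9.1^0.44·exp(0.046·61-0.3838) = 0.3842
  Cl⁻ term: 0.0175·574.5^0.57·exp(0.008·61+0.085·-0.1) = 1.057
  r_corr = 0.3842 + 1.057 = 1.441 μm/a
ISO 9224: D(t) = r_corr · t^b with b = 0.813 (zinc, B1)
  D(14) = 1.441 × 14^0.813 = 1.441 × 8.547 = 12.32 μm
  Mass loss = 12.32 μm × 7.14 g/cm³ = 87.95 g·m⁻²

D(14) = 87.9 g·m⁻²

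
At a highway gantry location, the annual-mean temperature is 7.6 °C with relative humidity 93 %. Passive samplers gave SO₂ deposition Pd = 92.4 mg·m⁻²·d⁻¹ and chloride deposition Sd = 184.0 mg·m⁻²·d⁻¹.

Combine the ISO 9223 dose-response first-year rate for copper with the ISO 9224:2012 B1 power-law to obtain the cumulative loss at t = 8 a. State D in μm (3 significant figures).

D(8) = 19.2 μm

copper: temperature factor f = +0.126·(-2.4) = -0.3024
  sulphur-dioxide contribution → 3.069 μm/a
  chloride contribution → 1.73 μm/a
  ⇒ r_corr(copper) = 4.799 μm/a
Long-term exponent b (ISO 9224 Table 2, B1) = 0.667
  D(8) = 4.799 × 8^0.667 = 4.799 × 4.003 = 19.21 μm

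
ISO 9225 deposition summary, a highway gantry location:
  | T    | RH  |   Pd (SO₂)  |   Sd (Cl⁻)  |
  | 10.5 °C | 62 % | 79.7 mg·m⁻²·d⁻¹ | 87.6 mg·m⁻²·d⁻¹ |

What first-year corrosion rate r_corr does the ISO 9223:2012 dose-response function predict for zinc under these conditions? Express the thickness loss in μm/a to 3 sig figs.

zinc: f(T) = -0.071·(T−10) [T>10 °C] = -0.0355
  SO₂ term: 0.0129·79.7^0.44·exp(0.046·62-0.0355) = 1.481
  Sd branch = 0.0175·Sd^0.57·e^(0.008·RH+0.085·T) = 0.898 μm/a
  sum: 1.481 + 0.898 → r_corr = 2.379 μm/a

r_corr = 2.38 μm/a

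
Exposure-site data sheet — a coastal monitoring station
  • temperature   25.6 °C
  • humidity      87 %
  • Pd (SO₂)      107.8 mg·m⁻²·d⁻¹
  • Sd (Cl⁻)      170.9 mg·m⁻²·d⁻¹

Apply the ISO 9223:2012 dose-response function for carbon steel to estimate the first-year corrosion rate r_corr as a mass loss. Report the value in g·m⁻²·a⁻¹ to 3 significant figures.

carbon steel: T>10 °C ⇒ hinge -0.054·(25.6−10) = -0.8424
  SO₂ term: 1.77·107.8^0.52·exp(0.02·87-0.8424) = 49.52
  Sd branch = 0.102·Sd^0.62·e^(0.033·RH+0.04·T) = 121.5 μm/a
  r_corr = 49.52 + 121.5 = 171 μm/a
Convert to mass loss: 171 μm/a × 7.85 g/cm³ = 1342 g·m⁻²·a⁻¹

r_corr = 1.34e+03 g·m⁻²·a⁻¹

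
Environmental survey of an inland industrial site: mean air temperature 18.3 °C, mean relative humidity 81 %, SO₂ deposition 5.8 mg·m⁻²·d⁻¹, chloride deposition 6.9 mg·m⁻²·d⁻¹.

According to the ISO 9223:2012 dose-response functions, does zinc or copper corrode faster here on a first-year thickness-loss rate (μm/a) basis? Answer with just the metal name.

copper

zinc: T>10 °C ⇒ hinge -0.071·(18.3−10) = -0.5893
  SO₂ term: 0.0129·5.8^0.44·exp(0.046·81-0.5893) = 0.6438
  Cl⁻ term: 0.0175·6.9^0.57·exp(0.008·81+0.085·18.3) = 0.4766
  r_corr = 0.6438 + 0.4766 = 1.12 μm/a
copper: temperature factor f = -0.080·(8.3) = -0.6640
  SO₂ term: 0.0053·5.8^0.26·exp(0.059·81-0.6640) = 0.5127
  Cl⁻ term: 0.01025·6.9^0.27·exp(0.036·81+0.049·18.3) = 0.7817
  r_corr = 0.5127 + 0.7817 = 1.294 μm/a
Ordering by μm/a: copper (1.29) > zinc (1.12)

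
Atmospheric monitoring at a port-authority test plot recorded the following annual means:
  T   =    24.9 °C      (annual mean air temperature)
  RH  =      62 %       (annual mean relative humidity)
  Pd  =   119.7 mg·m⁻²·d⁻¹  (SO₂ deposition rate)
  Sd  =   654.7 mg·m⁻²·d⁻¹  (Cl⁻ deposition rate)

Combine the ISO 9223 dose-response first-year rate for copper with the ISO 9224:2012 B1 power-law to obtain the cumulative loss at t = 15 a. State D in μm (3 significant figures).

copper: T>10 °C ⇒ hinge -0.080·(24.9−10) = -1.1920
  SO₂ term: 0.0053·119.7^0.26·exp(0.059·62-1.1920) = 0.2165
  Sd branch = 0.01025·Sd^0.27·e^(0.036·RH+0.049·T) = 1.863 μm/a
  r_corr = 0.2165 + 1.863 = 2.08 μm/a
Long-term exponent b (ISO 9224 Table 2, B1) = 0.667
  D(15) = 2.08 × 15^0.667 = 2.08 × 6.088 = 12.66 μm

D(15) = 12.7 μm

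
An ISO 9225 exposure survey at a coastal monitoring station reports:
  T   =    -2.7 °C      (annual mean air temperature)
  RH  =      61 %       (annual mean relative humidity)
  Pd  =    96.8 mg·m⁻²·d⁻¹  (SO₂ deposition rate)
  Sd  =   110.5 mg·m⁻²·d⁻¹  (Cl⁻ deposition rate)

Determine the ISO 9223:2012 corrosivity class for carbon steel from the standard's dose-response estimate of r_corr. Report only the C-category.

carbon steel: f(T) = +0.150·(T−10) [T≤10 °C] = -1.9050
  sulphur-dioxide contribution → 9.619 μm/a
  chloride contribution → 12.67 μm/a
  total first-year rate 22.29 μm/a
Category bounds: 1.3…25 μm/a bracket r_corr ⇒ C2

C2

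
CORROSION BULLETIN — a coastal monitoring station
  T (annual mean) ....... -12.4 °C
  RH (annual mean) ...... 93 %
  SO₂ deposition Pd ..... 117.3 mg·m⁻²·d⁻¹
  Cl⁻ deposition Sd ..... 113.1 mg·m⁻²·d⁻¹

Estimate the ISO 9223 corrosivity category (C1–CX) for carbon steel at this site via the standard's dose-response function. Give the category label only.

C3

carbon steel: T≤10 °C ⇒ hinge +0.150·(-12.4−10) = -3.3600
  SO₂ term: 1.77·117.3^0.52·exp(0.02·93-3.3600) = 4.705
  Cl⁻ term: 0.102·113.1^0.62·exp(0.033·93+0.04·-12.4) = 25.07
  sum: 4.705 + 25.07 → r_corr = 29.78 μm/a
29.8 μm/a falls in (25, 50] for carbon steel → category C3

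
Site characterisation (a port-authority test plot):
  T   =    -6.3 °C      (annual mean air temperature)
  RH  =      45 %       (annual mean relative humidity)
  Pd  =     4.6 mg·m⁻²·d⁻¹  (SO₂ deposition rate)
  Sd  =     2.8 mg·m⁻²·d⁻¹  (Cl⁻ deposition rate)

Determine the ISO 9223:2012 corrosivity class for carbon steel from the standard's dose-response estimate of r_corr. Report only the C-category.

C2

carbon steel: f(T) = +0.150·(T−10) [T≤10 °C] = -2.4450
  Pd branch = 1.77·Pd^0.52·e^(0.02·RH+f) = 0.8349 μm/a
  Sd branch = 0.102·Sd^0.62·e^(0.033·RH+0.04·T) = 0.6627 μm/a
  sum: 0.8349 + 0.6627 → r_corr = 1.498 μm/a
ISO 9223 Table 2 (carbon steel): 1.3 < 1.5 ≤ 25 μm/a ⇒ C2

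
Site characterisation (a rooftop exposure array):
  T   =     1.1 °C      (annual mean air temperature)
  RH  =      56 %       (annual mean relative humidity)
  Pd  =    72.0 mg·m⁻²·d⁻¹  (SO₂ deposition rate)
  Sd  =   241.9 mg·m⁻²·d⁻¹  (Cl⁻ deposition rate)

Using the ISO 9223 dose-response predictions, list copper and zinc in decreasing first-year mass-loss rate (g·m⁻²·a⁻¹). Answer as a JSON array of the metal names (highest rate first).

copper: T≤10 °C ⇒ hinge +0.126·(1.1−10) = -1.1214
  Pd branch = 0.0053·Pd^0.26·e^(0.059·RH+f) = 0.1429 μm/a
  Cl⁻ term: 0.01025·241.9^0.27·exp(0.036·56+0.049·1.1) = 0.3575
  sum: 0.1429 + 0.3575 → r_corr = 0.5004 μm/a
  mass loss = 0.5004 μm/a × 8.96 g/cm³ = 4.484 g·m⁻²·a⁻¹
zinc: temperature factor f = +0.038·(-8.9) = -0.3382
  SO₂ term: 0.0129·72.0^0.44·exp(0.046·56-0.3382) = 0.7937
  Cl⁻ term: 0.0175·241.9^0.57·exp(0.008·56+0.085·1.1) = 0.6869
  sum: 0.7937 + 0.6869 → r_corr = 1.481 μm/a
  mass loss = 1.481 μm/a × 7.14 g/cm³ = 10.57 g·m⁻²·a⁻¹
Ordering by g·m⁻²·a⁻¹: zinc (10.6) > copper (4.48)

["zinc", "copper"]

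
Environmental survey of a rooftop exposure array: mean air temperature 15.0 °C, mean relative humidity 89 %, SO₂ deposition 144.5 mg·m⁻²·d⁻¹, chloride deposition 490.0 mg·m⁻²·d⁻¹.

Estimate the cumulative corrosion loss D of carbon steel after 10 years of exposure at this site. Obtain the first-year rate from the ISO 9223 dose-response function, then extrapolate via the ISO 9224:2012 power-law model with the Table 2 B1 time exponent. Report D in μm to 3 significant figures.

carbon steel: temperature factor f = -0.054·(5.0) = -0.2700
  Pd branch = 1.77·Pd^0.52·e^(0.02·RH+f) = 106.4 μm/a
  Cl⁻ term: 0.102·490.0^0.62·exp(0.033·89+0.04·15.0) = 163.2
  sum: 106.4 + 163.2 → r_corr = 269.6 μm/a
Long-term exponent b (ISO 9224 Table 2, B1) = 0.523
  D(10) = 269.6 × 10^0.523 = 269.6 × 3.334 = 898.8 μm

D(10) = 899 μm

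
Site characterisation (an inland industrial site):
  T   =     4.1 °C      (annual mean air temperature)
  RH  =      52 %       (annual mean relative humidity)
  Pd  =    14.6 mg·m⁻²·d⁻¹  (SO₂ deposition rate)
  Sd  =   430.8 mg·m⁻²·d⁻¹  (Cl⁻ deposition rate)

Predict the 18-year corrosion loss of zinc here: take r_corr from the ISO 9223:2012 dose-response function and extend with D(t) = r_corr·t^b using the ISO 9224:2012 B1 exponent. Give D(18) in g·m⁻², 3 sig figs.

zinc: T≤10 °C ⇒ hinge +0.038·(4.1−10) = -0.2242
  SO₂ term: 0.0129·14.6^0.44·exp(0.046·52-0.2242) = 0.3667
  Cl⁻ term: 0.0175·430.8^0.57·exp(0.008·52+0.085·4.1) = 1.193
  r_corr = 0.3667 + 1.193 = 1.56 μm/a
Long-term exponent b (ISO 9224 Table 2, B1) = 0.813
  D(18) = 1.56 × 18^0.813 = 1.56 × 10.48 = 16.35 μm
  Mass loss = 16.35 μm × 7.14 g/cm³ = 116.7 g·m⁻²

D(18) = 117 g·m⁻²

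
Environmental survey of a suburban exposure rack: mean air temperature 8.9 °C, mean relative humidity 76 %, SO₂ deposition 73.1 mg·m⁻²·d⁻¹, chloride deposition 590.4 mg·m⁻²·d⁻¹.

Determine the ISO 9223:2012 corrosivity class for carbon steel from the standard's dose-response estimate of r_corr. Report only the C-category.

carbon steel: T≤10 °C ⇒ hinge +0.150·(8.9−10) = -0.1650
  sulphur-dioxide contribution → 63.93 μm/a
  chloride contribution → 93.44 μm/a
  total first-year rate 157.4 μm/a
Category bounds: 80…200 μm/a bracket r_corr ⇒ C5

C5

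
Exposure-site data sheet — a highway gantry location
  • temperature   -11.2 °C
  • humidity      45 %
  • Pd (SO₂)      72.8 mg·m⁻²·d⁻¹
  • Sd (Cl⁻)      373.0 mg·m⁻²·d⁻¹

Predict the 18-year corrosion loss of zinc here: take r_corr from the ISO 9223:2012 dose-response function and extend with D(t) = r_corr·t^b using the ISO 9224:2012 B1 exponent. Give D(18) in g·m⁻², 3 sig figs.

zinc: f(T) = +0.038·(T−10) [T≤10 °C] = -0.8056
  Pd branch = 0.0129·Pd^0.44·e^(0.046·RH+f) = 0.3013 μm/a
  Sd branch = 0.0175·Sd^0.57·e^(0.008·RH+0.085·T) = 0.283 μm/a
  r_corr = 0.3013 + 0.283 = 0.5844 μm/a
Long-term exponent b (ISO 9224 Table 2, B1) = 0.813
  D(18) = 0.5844 × 18^0.813 = 0.5844 × 10.48 = 6.126 μm
  Mass loss = 6.126 μm × 7.14 g/cm³ = 43.74 g·m⁻²

D(18) = 43.7 g·m⁻²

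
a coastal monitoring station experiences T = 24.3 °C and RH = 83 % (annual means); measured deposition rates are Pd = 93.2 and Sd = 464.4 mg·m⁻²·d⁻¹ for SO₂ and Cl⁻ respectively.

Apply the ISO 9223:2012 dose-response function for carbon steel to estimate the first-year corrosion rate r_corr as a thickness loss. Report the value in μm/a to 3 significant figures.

r_corr = 233 μm/a

carbon steel: T>10 °C ⇒ hinge -0.054·(24.3−10) = -0.7722
  sulphur-dioxide contribution → 45.46 μm/a
  chloride contribution → 187.8 μm/a
  ⇒ r_corr(carbon steel) = 233.3 μm/a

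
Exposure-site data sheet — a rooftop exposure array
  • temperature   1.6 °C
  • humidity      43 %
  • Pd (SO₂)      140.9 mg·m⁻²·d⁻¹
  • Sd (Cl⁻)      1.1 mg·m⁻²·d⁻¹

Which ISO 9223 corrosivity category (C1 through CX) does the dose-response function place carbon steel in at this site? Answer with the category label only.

C2

carbon steel: T≤10 °C ⇒ hinge +0.150·(1.6−10) = -1.2600
  sulphur-dioxide contribution → 15.55 μm/a
  chloride contribution → 0.4768 μm/a
  total first-year rate 16.03 μm/a
Category bounds: 1.3…25 μm/a bracket r_corr ⇒ C2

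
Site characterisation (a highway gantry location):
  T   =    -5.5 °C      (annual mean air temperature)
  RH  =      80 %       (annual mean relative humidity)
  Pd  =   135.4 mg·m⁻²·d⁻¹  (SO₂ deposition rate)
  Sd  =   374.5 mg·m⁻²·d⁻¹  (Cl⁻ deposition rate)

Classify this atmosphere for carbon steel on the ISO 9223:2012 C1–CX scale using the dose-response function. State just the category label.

C4

carbon steel: T≤10 °C ⇒ hinge +0.150·(-5.5−10) = -2.3250
  Pd branch = 1.77·Pd^0.52·e^(0.02·RH+f) = 11 μm/a
  Sd branch = 0.102·Sd^0.62·e^(0.033·RH+0.04·T) = 45.2 μm/a
  sum: 11 + 45.2 → r_corr = 56.2 μm/a
ISO 9223 Table 2 (carbon steel): 50 < 56.2 ≤ 80 μm/a ⇒ C4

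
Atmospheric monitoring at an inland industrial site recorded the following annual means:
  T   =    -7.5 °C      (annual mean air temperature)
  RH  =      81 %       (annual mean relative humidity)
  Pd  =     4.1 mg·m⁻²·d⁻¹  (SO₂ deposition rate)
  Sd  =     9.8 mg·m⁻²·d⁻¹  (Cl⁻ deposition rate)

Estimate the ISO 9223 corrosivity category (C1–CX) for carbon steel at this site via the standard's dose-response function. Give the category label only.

carbon steel: T≤10 °C ⇒ hinge +0.150·(-7.5−10) = -2.6250
  Pd branch = 1.77·Pd^0.52·e^(0.02·RH+f) = 1.349 μm/a
  Sd branch = 0.102·Sd^0.62·e^(0.033·RH+0.04·T) = 4.505 μm/a
  r_corr = 1.349 + 4.505 = 5.855 μm/a
Category bounds: 1.3…25 μm/a bracket r_corr ⇒ C2

C2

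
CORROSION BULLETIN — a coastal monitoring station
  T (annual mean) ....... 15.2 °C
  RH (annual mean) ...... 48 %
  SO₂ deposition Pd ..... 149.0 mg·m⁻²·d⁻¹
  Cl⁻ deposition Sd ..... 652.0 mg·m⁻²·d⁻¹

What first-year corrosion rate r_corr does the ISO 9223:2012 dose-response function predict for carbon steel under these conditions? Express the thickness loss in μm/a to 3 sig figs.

r_corr = 97.8 μm/a

carbon steel: T>10 °C ⇒ hinge -0.054·(15.2−10) = -0.2808
  sulphur-dioxide contribution → 47.1 μm/a
  chloride contribution → 50.75 μm/a
  total first-year rate 97.84 μm/a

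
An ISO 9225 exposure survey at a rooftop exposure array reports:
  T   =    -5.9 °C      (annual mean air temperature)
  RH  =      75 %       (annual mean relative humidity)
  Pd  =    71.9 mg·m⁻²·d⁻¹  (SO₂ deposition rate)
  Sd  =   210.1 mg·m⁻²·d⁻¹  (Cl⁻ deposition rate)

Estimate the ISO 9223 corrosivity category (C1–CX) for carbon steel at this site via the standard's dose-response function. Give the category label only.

carbon steel: T≤10 °C ⇒ hinge +0.150·(-5.9−10) = -2.3850
  SO₂ term: 1.77·71.9^0.52·exp(0.02·75-2.3850) = 6.747
  Sd branch = 0.102·Sd^0.62·e^(0.033·RH+0.04·T) = 26.36 μm/a
  r_corr = 6.747 + 26.36 = 33.1 μm/a
ISO 9223 Table 2 (carbon steel): 25 < 33.1 ≤ 50 μm/a ⇒ C3

C3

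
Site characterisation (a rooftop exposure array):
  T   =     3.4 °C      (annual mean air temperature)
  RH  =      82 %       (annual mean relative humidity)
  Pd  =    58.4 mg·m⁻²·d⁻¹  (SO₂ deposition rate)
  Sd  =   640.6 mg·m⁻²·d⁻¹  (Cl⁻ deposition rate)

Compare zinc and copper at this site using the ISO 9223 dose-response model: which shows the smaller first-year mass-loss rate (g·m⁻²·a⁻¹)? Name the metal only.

zinc: temperature factor f = +0.038·(-6.6) = -0.2508
  Pd branch = 0.0129·Pd^0.44·e^(0.046·RH+f) = 2.612 μm/a
  Sd branch = 0.0175·Sd^0.57·e^(0.008·RH+0.085·T) = 1.791 μm/a
  r_corr = 2.612 + 1.791 = 4.404 μm/a
  mass loss = 4.404 μm/a × 7.14 g/cm³ = 31.44 g·m⁻²·a⁻¹
copper: T≤10 °C ⇒ hinge +0.126·(3.4−10) = -0.8316
  Pd branch = 0.0053·Pd^0.26·e^(0.059·RH+f) = 0.8385 μm/a
  Sd branch = 0.01025·Sd^0.27·e^(0.036·RH+0.049·T) = 1.327 μm/a
  sum: 0.8385 + 1.327 → r_corr = 2.166 μm/a
  mass loss = 2.166 μm/a × 8.96 g/cm³ = 19.4 g·m⁻²·a⁻¹
Ordering by g·m⁻²·a⁻¹: zinc (31.4) > copper (19.4)

copper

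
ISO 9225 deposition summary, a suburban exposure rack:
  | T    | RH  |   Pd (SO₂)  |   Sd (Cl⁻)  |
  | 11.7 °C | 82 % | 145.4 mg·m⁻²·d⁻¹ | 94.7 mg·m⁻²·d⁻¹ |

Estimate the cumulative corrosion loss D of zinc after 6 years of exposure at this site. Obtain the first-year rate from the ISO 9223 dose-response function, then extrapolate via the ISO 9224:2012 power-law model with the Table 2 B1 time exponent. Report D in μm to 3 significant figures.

zinc: f(T) = -0.071·(T−10) [T>10 °C] = -0.1207
  sulphur-dioxide contribution → 4.445 μm/a
  chloride contribution → 1.22 μm/a
  total first-year rate 5.665 μm/a
Long-term exponent b (ISO 9224 Table 2, B1) = 0.813
  D(6) = 5.665 × 6^0.813 = 5.665 × 4.292 = 24.31 μm

D(6) = 24.3 μm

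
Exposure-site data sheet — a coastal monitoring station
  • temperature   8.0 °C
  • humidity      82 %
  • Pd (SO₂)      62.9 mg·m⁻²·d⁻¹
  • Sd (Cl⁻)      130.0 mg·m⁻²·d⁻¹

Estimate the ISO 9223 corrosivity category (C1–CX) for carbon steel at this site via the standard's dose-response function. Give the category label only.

carbon steel: T≤10 °C ⇒ hinge +0.150·(8.0−10) = -0.3000
  sulphur-dioxide contribution → 58.24 μm/a
  chloride contribution → 43 μm/a
  total first-year rate 101.2 μm/a
Category bounds: 80…200 μm/a bracket r_corr ⇒ C5

C5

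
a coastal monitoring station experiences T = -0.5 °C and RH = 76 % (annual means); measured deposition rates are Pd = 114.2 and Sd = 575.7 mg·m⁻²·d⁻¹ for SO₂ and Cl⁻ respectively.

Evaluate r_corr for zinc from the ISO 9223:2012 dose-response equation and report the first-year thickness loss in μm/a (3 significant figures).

zinc: temperature factor f = +0.038·(-10.5) = -0.3990
  Pd branch = 0.0129·Pd^0.44·e^(0.046·RH+f) = 2.296 μm/a
  Sd branch = 0.0175·Sd^0.57·e^(0.008·RH+0.085·T) = 1.153 μm/a
  sum: 2.296 + 1.153 → r_corr = 3.449 μm/a

r_corr = 3.45 μm/a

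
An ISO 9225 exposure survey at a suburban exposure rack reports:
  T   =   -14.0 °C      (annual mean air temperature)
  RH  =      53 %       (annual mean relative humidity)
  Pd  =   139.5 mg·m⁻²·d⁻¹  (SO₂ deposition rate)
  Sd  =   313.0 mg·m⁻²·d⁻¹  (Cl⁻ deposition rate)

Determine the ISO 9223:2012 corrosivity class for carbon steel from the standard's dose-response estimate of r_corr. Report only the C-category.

carbon steel: f(T) = +0.150·(T−10) [T≤10 °C] = -3.6000
  Pd branch = 1.77·Pd^0.52·e^(0.02·RH+f) = 1.82 μm/a
  Cl⁻ term: 0.102·313.0^0.62·exp(0.033·53+0.04·-14.0) = 11.81
  sum: 1.82 + 11.81 → r_corr = 13.63 μm/a
13.6 μm/a falls in (1.3, 25] for carbon steel → category C2

C2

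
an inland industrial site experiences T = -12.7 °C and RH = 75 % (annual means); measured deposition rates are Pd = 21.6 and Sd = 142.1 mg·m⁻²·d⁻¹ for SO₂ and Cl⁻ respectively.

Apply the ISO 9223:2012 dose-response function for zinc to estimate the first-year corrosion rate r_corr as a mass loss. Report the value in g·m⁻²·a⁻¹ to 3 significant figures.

zinc: temperature factor f = +0.038·(-22.7) = -0.8626
  SO₂ term: 0.0129·21.6^0.44·exp(0.046·75-0.8626) = 0.6629
  Sd branch = 0.0175·Sd^0.57·e^(0.008·RH+0.085·T) = 0.1827 μm/a
  r_corr = 0.6629 + 0.1827 = 0.8456 μm/a
Convert to mass loss: 0.8456 μm/a × 7.14 g/cm³ = 6.038 g·m⁻²·a⁻¹

r_corr = 6.04 g·m⁻²·a⁻¹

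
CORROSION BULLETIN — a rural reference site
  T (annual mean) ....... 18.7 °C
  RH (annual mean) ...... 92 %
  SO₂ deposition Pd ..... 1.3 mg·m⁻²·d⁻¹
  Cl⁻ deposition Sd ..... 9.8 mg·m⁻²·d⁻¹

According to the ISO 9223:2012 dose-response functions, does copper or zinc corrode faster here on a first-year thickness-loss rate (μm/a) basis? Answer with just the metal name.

copper

copper: f(T) = -0.080·(T−10) [T>10 °C] = -0.6960
  Pd branch = 0.0053·Pd^0.26·e^(0.059·RH+f) = 0.6441 μm/a
  Sd branch = 0.01025·Sd^0.27·e^(0.036·RH+0.049·T) = 1.302 μm/a
  r_corr = 0.6441 + 1.302 = 1.946 μm/a
zinc: f(T) = -0.071·(T−10) [T>10 °C] = -0.6177
  Pd branch = 0.0129·Pd^0.44·e^(0.046·RH+f) = 0.5375 μm/a
  Cl⁻ term: 0.0175·9.8^0.57·exp(0.008·92+0.085·18.7) = 0.6576
  r_corr = 0.5375 + 0.6576 = 1.195 μm/a
Ordering by μm/a: copper (1.95) > zinc (1.2)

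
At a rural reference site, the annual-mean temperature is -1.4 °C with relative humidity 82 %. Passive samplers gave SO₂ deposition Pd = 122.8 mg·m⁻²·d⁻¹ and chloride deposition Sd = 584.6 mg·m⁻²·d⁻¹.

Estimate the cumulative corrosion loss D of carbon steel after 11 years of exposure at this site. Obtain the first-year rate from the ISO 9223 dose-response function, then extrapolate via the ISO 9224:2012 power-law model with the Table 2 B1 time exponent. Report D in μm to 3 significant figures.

D(11) = 333 μm

carbon steel: f(T) = +0.150·(T−10) [T≤10 °C] = -1.7100
  Pd branch = 1.77·Pd^0.52·e^(0.02·RH+f) = 20.14 μm/a
  Sd branch = 0.102·Sd^0.62·e^(0.033·RH+0.04·T) = 74.98 μm/a
  r_corr = 20.14 + 74.98 = 95.11 μm/a
Long-term exponent b (ISO 9224 Table 2, B1) = 0.523
  D(11) = 95.11 × 11^0.523 = 95.11 × 3.505 = 333.3 μm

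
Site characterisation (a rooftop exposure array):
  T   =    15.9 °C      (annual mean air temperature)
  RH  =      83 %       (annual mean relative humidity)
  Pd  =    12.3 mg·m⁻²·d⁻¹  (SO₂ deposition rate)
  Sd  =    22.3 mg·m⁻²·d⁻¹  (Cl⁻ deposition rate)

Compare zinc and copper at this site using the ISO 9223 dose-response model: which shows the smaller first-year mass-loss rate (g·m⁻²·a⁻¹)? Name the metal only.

zinc: T>10 °C ⇒ hinge -0.071·(15.9−10) = -0.4189
  Pd branch = 0.0129·Pd^0.44·e^(0.046·RH+f) = 1.165 μm/a
  Cl⁻ term: 0.0175·22.3^0.57·exp(0.008·83+0.085·15.9) = 0.7707
  r_corr = 1.165 + 0.7707 = 1.936 μm/a
  mass loss = 1.936 μm/a × 7.14 g/cm³ = 13.82 g·m⁻²·a⁻¹
copper: T>10 °C ⇒ hinge -0.080·(15.9−10) = -0.4720
  Pd branch = 0.0053·Pd^0.26·e^(0.059·RH+f) = 0.85 μm/a
  Cl⁻ term: 0.01025·22.3^0.27·exp(0.036·83+0.049·15.9) = 1.025
  r_corr = 0.85 + 1.025 = 1.875 μm/a
  mass loss = 1.875 μm/a × 8.96 g/cm³ = 16.8 g·m⁻²·a⁻¹
Ordering by g·m⁻²·a⁻¹: copper (16.8) > zinc (13.8)

zinc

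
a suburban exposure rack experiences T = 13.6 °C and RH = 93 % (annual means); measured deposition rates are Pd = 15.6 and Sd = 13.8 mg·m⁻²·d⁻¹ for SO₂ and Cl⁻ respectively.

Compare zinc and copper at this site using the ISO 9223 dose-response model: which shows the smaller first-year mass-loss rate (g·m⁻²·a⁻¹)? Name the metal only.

zinc: T>10 °C ⇒ hinge -0.071·(13.6−10) = -0.2556
  SO₂ term: 0.0129·15.6^0.44·exp(0.046·93-0.2556) = 2.413
  Cl⁻ term: 0.0175·13.8^0.57·exp(0.008·93+0.085·13.6) = 0.5223
  r_corr = 2.413 + 0.5223 = 2.935 μm/a
  mass loss = 2.935 μm/a × 7.14 g/cm³ = 20.95 g·m⁻²·a⁻¹
copper: f(T) = -0.080·(T−10) [T>10 °C] = -0.2880
  Pd branch = 0.0053·Pd^0.26·e^(0.059·RH+f) = 1.961 μm/a
  Cl⁻ term: 0.01025·13.8^0.27·exp(0.036·93+0.049·13.6) = 1.153
  sum: 1.961 + 1.153 → r_corr = 3.114 μm/a
  mass loss = 3.114 μm/a × 8.96 g/cm³ = 27.9 g·m⁻²·a⁻¹
Ordering by g·m⁻²·a⁻¹: copper (27.9) > zinc (21)

zinc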